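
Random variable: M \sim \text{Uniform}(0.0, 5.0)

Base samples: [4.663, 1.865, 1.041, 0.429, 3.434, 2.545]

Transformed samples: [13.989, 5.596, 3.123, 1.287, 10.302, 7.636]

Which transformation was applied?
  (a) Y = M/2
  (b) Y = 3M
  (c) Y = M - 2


Checking option (b) Y = 3M:
  M = 4.663 -> Y = 13.989 ✓
  M = 1.865 -> Y = 5.596 ✓
  M = 1.041 -> Y = 3.123 ✓
All samples match this transformation.

(b) 3M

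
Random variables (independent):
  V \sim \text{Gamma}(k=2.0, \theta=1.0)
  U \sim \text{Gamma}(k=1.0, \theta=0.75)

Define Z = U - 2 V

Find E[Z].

E[Z] = -2*E[V] + 1*E[U]
E[V] = 2
E[U] = 0.75
E[Z] = -2*2 + 1*0.75 = -3.25

-3.25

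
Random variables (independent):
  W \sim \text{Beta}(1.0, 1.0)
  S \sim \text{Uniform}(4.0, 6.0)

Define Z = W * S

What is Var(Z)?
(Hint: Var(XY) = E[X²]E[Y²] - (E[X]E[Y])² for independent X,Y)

Var(XY) = E[X²]E[Y²] - (E[X]E[Y])²
E[W] = 0.5, Var(W) = 0.083333333
E[S] = 5, Var(S) = 0.33333333
E[W²] = 0.083333333 + 0.5² = 0.33333333
E[S²] = 0.33333333 + 5² = 25.333333
Var(Z) = 0.33333333*25.333333 - (0.5*5)²
= 8.4444444 - 6.25 = 2.1944444

2.1944444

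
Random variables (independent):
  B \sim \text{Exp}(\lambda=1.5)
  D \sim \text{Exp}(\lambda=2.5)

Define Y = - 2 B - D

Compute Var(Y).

For independent RVs: Var(aX + bY) = a²Var(X) + b²Var(Y)
Var(B) = 0.44444444
Var(D) = 0.16
Var(Y) = (-2)²*0.44444444 + (-1)²*0.16
= 4*0.44444444 + 1*0.16 = 1.9377778

1.9377778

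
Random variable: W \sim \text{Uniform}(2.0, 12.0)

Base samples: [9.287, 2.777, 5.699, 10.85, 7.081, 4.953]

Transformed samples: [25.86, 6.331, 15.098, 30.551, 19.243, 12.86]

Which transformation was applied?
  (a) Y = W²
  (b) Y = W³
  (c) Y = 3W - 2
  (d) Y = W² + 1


Checking option (c) Y = 3W - 2:
  W = 9.287 -> Y = 25.86 ✓
  W = 2.777 -> Y = 6.331 ✓
  W = 5.699 -> Y = 15.098 ✓
All samples match this transformation.

(c) 3W - 2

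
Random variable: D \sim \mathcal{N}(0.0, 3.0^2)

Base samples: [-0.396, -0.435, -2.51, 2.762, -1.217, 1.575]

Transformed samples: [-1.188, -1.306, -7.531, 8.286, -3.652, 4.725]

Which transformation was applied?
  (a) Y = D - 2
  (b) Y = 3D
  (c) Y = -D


Checking option (b) Y = 3D:
  D = -0.396 -> Y = -1.188 ✓
  D = -0.435 -> Y = -1.306 ✓
  D = -2.51 -> Y = -7.531 ✓
All samples match this transformation.

(b) 3D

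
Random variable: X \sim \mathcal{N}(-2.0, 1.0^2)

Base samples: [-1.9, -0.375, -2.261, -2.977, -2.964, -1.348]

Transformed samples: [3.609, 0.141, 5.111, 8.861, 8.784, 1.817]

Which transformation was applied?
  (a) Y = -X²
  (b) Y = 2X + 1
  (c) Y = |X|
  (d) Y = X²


Checking option (d) Y = X²:
  X = -1.9 -> Y = 3.609 ✓
  X = -0.375 -> Y = 0.141 ✓
  X = -2.261 -> Y = 5.111 ✓
All samples match this transformation.

(d) X²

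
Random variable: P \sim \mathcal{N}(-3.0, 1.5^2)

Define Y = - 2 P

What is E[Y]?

For Y = -2P:
E[Y] = -2 * E[P]
E[P] = -3.0 = -3
E[Y] = -2 * (-3) = 6

6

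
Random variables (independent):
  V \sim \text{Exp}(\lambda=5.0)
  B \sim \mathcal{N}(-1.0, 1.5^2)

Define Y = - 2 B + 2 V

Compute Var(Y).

For independent RVs: Var(aX + bY) = a²Var(X) + b²Var(Y)
Var(V) = 0.04
Var(B) = 2.25
Var(Y) = 2²*0.04 + (-2)²*2.25
= 4*0.04 + 4*2.25 = 9.16

9.16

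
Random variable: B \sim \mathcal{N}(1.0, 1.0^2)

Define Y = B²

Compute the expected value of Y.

E[B²] = Var(B) + (E[B])² = 1 + 1 = 2

2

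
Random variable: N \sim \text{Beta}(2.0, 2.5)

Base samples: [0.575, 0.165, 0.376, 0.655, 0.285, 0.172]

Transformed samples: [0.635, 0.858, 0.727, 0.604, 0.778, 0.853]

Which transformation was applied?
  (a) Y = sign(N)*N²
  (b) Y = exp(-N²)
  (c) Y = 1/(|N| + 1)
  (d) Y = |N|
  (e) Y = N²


Checking option (c) Y = 1/(|N| + 1):
  N = 0.575 -> Y = 0.635 ✓
  N = 0.165 -> Y = 0.858 ✓
  N = 0.376 -> Y = 0.727 ✓
All samples match this transformation.

(c) 1/(|N| + 1)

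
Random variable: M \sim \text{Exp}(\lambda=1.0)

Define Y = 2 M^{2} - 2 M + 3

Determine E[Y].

E[Y] = 2*E[M²] - 2*E[M] + 3
E[M] = 1
E[M²] = Var(M) + (E[M])² = 1 + 1 = 2
E[Y] = 2*2 - 2*1 + 3 = 5

5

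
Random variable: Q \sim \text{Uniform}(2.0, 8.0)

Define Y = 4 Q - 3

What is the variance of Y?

For Y = aQ + b: Var(Y) = a² * Var(Q)
Var(Q) = (8 - 2)^2/12 = 3
Var(Y) = 4² * 3 = 16 * 3 = 48

48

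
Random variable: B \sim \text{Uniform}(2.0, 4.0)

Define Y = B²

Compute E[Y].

E[B²] = Var(B) + (E[B])² = 0.33333333 + 9 = 9.3333333

9.3333333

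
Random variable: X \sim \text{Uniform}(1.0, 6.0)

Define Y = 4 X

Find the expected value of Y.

For Y = 4X:
E[Y] = 4 * E[X]
E[X] = (1 + 6)/2 = 3.5
E[Y] = 4 * 3.5 = 14

14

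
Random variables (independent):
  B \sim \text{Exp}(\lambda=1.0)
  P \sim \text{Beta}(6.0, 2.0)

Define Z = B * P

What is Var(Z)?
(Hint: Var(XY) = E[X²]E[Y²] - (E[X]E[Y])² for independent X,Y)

Var(XY) = E[X²]E[Y²] - (E[X]E[Y])²
E[B] = 1, Var(B) = 1
E[P] = 0.75, Var(P) = 0.020833333
E[B²] = 1 + 1² = 2
E[P²] = 0.020833333 + 0.75² = 0.58333333
Var(Z) = 2*0.58333333 - (1*0.75)²
= 1.1666667 - 0.5625 = 0.60416667

0.60416667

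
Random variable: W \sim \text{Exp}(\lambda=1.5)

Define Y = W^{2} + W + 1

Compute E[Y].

E[Y] = 1*E[W²] + 1*E[W] + 1
E[W] = 0.66666667
E[W²] = Var(W) + (E[W])² = 0.44444444 + 0.44444444 = 0.88888889
E[Y] = 1*0.88888889 + 1*0.66666667 + 1 = 2.5555556

2.5555556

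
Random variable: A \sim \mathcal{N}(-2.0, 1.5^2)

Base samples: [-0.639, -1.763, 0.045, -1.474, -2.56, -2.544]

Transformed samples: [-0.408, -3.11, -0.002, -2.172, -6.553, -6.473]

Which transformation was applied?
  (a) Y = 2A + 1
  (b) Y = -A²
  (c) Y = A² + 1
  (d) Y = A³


Checking option (b) Y = -A²:
  A = -0.639 -> Y = -0.408 ✓
  A = -1.763 -> Y = -3.11 ✓
  A = 0.045 -> Y = -0.002 ✓
All samples match this transformation.

(b) -A²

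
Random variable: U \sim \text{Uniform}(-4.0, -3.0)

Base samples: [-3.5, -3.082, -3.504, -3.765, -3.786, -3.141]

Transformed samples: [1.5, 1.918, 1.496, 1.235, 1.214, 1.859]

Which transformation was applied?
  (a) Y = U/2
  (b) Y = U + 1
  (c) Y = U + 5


Checking option (c) Y = U + 5:
  U = -3.5 -> Y = 1.5 ✓
  U = -3.082 -> Y = 1.918 ✓
  U = -3.504 -> Y = 1.496 ✓
All samples match this transformation.

(c) U + 5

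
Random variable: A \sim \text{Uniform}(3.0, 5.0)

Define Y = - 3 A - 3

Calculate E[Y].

For Y = -3A - 3:
E[Y] = -3 * E[A] - 3
E[A] = (3 + 5)/2 = 4
E[Y] = -3 * 4 - 3 = -15

-15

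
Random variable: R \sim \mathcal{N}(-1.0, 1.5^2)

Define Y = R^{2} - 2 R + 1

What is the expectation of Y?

E[Y] = 1*E[R²] - 2*E[R] + 1
E[R] = -1
E[R²] = Var(R) + (E[R])² = 2.25 + 1 = 3.25
E[Y] = 1*3.25 - 2*(-1) + 1 = 6.25

6.25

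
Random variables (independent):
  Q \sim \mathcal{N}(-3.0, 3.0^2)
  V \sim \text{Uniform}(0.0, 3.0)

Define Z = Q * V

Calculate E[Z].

For independent RVs: E[XY] = E[X]*E[Y]
E[Q] = -3
E[V] = 1.5
E[Z] = -3 * 1.5 = -4.5

-4.5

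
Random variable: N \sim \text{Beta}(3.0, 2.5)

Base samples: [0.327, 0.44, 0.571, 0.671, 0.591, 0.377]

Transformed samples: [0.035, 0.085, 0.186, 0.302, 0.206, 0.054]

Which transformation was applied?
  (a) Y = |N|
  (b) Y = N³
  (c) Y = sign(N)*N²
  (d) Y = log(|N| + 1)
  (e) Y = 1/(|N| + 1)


Checking option (b) Y = N³:
  N = 0.327 -> Y = 0.035 ✓
  N = 0.44 -> Y = 0.085 ✓
  N = 0.571 -> Y = 0.186 ✓
All samples match this transformation.

(b) N³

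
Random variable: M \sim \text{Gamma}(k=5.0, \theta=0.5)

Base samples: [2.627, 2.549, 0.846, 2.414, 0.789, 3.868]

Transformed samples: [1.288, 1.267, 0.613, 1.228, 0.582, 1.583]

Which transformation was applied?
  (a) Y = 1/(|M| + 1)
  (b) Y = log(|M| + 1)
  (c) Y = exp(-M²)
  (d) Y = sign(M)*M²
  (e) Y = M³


Checking option (b) Y = log(|M| + 1):
  M = 2.627 -> Y = 1.288 ✓
  M = 2.549 -> Y = 1.267 ✓
  M = 0.846 -> Y = 0.613 ✓
All samples match this transformation.

(b) log(|M| + 1)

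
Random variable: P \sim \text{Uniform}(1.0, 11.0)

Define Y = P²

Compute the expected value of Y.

Using E[X²] = Var(X) + (E[X])²:
E[P] = 6
Var(P) = (11 - 1)^2/12 = 8.3333333
E[P²] = 8.3333333 + 6² = 8.3333333 + 36 = 44.333333

44.333333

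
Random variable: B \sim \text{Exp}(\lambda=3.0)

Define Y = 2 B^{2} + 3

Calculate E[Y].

E[Y] = 2*E[B²] + 3
E[B] = 0.33333333
E[B²] = Var(B) + (E[B])² = 0.11111111 + 0.11111111 = 0.22222222
E[Y] = 2*0.22222222 + 3 = 3.4444444

3.4444444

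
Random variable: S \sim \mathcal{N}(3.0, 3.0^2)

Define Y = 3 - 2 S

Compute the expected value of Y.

For Y = -2S + 3:
E[Y] = -2 * E[S] + 3
E[S] = 3.0 = 3
E[Y] = -2 * 3 + 3 = -3

-3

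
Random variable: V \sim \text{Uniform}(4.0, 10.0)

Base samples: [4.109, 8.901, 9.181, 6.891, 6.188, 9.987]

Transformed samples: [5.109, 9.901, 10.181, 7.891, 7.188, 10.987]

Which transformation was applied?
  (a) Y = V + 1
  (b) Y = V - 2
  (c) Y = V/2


Checking option (a) Y = V + 1:
  V = 4.109 -> Y = 5.109 ✓
  V = 8.901 -> Y = 9.901 ✓
  V = 9.181 -> Y = 10.181 ✓
All samples match this transformation.

(a) V + 1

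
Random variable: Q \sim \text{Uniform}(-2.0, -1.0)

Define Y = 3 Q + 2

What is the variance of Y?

For Y = aQ + b: Var(Y) = a² * Var(Q)
Var(Q) = (-1 + 2)^2/12 = 0.083333333
Var(Y) = 3² * 0.083333333 = 9 * 0.083333333 = 0.75

0.75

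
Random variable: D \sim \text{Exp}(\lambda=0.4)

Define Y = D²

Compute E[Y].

Using E[X²] = Var(X) + (E[X])²:
E[D] = 2.5
Var(D) = 1/0.4^2 = 6.25
E[D²] = 6.25 + 2.5² = 6.25 + 6.25 = 12.5

12.5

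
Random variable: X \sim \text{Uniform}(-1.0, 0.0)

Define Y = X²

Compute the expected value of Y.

Using E[X²] = Var(X) + (E[X])²:
E[X] = -0.5
Var(X) = (0 + 1)^2/12 = 0.083333333
E[X²] = 0.083333333 + (-0.5)² = 0.083333333 + 0.25 = 0.33333333

0.33333333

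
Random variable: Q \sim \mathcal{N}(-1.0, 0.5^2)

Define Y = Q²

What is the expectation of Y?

Using E[X²] = Var(X) + (E[X])²:
E[Q] = -1
Var(Q) = 0.5^2 = 0.25
E[Q²] = 0.25 + (-1)² = 0.25 + 1 = 1.25

1.25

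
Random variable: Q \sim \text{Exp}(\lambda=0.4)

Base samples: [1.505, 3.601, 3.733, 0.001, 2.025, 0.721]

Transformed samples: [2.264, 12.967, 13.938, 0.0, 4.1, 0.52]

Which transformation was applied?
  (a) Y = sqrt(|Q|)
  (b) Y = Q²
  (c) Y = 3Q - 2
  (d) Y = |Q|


Checking option (b) Y = Q²:
  Q = 1.505 -> Y = 2.264 ✓
  Q = 3.601 -> Y = 12.967 ✓
  Q = 3.733 -> Y = 13.938 ✓
All samples match this transformation.

(b) Q²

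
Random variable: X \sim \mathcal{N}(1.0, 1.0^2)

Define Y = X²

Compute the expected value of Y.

E[X²] = Var(X) + (E[X])² = 1 + 1 = 2

2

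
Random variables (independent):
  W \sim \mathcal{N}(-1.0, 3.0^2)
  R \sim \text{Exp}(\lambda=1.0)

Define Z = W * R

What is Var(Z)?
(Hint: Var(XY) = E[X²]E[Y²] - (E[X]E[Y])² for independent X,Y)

Var(XY) = E[X²]E[Y²] - (E[X]E[Y])²
E[W] = -1, Var(W) = 9
E[R] = 1, Var(R) = 1
E[W²] = 9 + (-1)² = 10
E[R²] = 1 + 1² = 2
Var(Z) = 10*2 - (-1*1)²
= 20 - 1 = 19

19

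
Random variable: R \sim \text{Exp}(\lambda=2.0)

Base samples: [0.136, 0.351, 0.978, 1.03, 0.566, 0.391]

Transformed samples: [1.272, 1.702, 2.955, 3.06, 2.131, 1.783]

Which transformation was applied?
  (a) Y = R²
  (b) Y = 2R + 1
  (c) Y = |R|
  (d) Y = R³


Checking option (b) Y = 2R + 1:
  R = 0.136 -> Y = 1.272 ✓
  R = 0.351 -> Y = 1.702 ✓
  R = 0.978 -> Y = 2.955 ✓
All samples match this transformation.

(b) 2R + 1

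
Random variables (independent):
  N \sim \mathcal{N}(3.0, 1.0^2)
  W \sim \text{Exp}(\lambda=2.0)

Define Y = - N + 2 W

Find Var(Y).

For independent RVs: Var(aX + bY) = a²Var(X) + b²Var(Y)
Var(N) = 1
Var(W) = 0.25
Var(Y) = (-1)²*1 + 2²*0.25
= 1*1 + 4*0.25 = 2

2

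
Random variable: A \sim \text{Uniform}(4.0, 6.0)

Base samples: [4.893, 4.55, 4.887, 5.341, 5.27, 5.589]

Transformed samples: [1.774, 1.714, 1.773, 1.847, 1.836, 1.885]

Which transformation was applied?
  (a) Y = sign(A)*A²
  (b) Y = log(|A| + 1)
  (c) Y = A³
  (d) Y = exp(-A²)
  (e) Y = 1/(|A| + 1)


Checking option (b) Y = log(|A| + 1):
  A = 4.893 -> Y = 1.774 ✓
  A = 4.55 -> Y = 1.714 ✓
  A = 4.887 -> Y = 1.773 ✓
All samples match this transformation.

(b) log(|A| + 1)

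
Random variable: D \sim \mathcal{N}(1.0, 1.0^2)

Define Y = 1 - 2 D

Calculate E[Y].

For Y = -2D + 1:
E[Y] = -2 * E[D] + 1
E[D] = 1.0 = 1
E[Y] = -2 * 1 + 1 = -1

-1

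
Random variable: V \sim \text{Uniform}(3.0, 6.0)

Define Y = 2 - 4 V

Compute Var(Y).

For Y = aV + b: Var(Y) = a² * Var(V)
Var(V) = (6 - 3)^2/12 = 0.75
Var(Y) = (-4)² * 0.75 = 16 * 0.75 = 12

12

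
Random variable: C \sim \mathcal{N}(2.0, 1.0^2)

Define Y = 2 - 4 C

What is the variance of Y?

For Y = aC + b: Var(Y) = a² * Var(C)
Var(C) = 1.0^2 = 1
Var(Y) = (-4)² * 1 = 16 * 1 = 16

16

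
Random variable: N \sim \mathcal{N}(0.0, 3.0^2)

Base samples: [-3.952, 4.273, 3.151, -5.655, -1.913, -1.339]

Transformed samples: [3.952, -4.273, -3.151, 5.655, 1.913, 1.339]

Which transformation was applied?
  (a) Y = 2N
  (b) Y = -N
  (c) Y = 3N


Checking option (b) Y = -N:
  N = -3.952 -> Y = 3.952 ✓
  N = 4.273 -> Y = -4.273 ✓
  N = 3.151 -> Y = -3.151 ✓
All samples match this transformation.

(b) -N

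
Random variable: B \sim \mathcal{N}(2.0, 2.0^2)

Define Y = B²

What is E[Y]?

E[B²] = Var(B) + (E[B])² = 4 + 4 = 8

8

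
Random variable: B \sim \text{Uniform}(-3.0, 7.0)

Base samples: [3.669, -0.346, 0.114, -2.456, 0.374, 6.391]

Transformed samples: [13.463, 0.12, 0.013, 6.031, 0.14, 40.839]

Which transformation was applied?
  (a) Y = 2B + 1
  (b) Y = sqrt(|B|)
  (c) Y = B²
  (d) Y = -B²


Checking option (c) Y = B²:
  B = 3.669 -> Y = 13.463 ✓
  B = -0.346 -> Y = 0.12 ✓
  B = 0.114 -> Y = 0.013 ✓
All samples match this transformation.

(c) B²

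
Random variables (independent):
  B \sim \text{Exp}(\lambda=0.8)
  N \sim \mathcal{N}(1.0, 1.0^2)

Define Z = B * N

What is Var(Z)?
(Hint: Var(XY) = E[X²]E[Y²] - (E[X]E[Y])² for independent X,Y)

Var(XY) = E[X²]E[Y²] - (E[X]E[Y])²
E[B] = 1.25, Var(B) = 1.5625
E[N] = 1, Var(N) = 1
E[B²] = 1.5625 + 1.25² = 3.125
E[N²] = 1 + 1² = 2
Var(Z) = 3.125*2 - (1.25*1)²
= 6.25 - 1.5625 = 4.6875

4.6875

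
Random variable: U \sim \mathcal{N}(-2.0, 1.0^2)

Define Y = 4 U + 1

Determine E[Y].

For Y = 4U + 1:
E[Y] = 4 * E[U] + 1
E[U] = -2.0 = -2
E[Y] = 4 * (-2) + 1 = -7

-7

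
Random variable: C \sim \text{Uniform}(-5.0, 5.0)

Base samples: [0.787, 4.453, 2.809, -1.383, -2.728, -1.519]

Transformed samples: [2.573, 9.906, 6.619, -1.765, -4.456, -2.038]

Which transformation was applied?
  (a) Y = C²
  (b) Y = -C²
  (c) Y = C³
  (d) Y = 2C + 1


Checking option (d) Y = 2C + 1:
  C = 0.787 -> Y = 2.573 ✓
  C = 4.453 -> Y = 9.906 ✓
  C = 2.809 -> Y = 6.619 ✓
All samples match this transformation.

(d) 2C + 1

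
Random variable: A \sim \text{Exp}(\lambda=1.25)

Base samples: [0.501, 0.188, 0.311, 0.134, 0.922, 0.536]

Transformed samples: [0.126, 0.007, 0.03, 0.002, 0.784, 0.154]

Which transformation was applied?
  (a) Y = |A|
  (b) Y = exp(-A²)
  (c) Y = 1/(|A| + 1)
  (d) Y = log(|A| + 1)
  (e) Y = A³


Checking option (e) Y = A³:
  A = 0.501 -> Y = 0.126 ✓
  A = 0.188 -> Y = 0.007 ✓
  A = 0.311 -> Y = 0.03 ✓
All samples match this transformation.

(e) A³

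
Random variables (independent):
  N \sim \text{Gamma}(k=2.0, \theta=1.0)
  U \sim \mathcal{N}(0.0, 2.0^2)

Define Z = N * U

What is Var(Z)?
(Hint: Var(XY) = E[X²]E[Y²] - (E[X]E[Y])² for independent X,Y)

Var(XY) = E[X²]E[Y²] - (E[X]E[Y])²
E[N] = 2, Var(N) = 2
E[U] = 0, Var(U) = 4
E[N²] = 2 + 2² = 6
E[U²] = 4 + 0² = 4
Var(Z) = 6*4 - (2*0)²
= 24 - 0 = 24

24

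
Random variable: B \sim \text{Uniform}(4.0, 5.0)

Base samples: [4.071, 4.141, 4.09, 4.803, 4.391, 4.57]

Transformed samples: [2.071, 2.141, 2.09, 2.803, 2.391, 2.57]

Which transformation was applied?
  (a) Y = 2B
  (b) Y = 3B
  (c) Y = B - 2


Checking option (c) Y = B - 2:
  B = 4.071 -> Y = 2.071 ✓
  B = 4.141 -> Y = 2.141 ✓
  B = 4.09 -> Y = 2.09 ✓
All samples match this transformation.

(c) B - 2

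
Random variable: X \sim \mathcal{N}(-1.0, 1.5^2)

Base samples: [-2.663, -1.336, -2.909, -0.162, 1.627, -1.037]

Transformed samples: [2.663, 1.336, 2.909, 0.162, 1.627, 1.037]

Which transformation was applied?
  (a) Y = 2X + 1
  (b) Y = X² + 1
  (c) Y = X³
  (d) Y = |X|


Checking option (d) Y = |X|:
  X = -2.663 -> Y = 2.663 ✓
  X = -1.336 -> Y = 1.336 ✓
  X = -2.909 -> Y = 2.909 ✓
All samples match this transformation.

(d) |X|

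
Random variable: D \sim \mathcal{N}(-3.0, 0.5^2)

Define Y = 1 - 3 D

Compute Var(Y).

For Y = aD + b: Var(Y) = a² * Var(D)
Var(D) = 0.5^2 = 0.25
Var(Y) = (-3)² * 0.25 = 9 * 0.25 = 2.25

2.25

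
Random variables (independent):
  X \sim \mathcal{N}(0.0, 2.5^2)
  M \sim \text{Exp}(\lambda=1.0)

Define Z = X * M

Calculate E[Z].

For independent RVs: E[XY] = E[X]*E[Y]
E[X] = 0
E[M] = 1
E[Z] = 0 * 1 = 0

0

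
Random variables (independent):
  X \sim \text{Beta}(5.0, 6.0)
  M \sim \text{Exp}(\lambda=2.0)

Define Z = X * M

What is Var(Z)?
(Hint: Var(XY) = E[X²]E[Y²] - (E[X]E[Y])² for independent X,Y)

Var(XY) = E[X²]E[Y²] - (E[X]E[Y])²
E[X] = 0.45454545, Var(X) = 0.020661157
E[M] = 0.5, Var(M) = 0.25
E[X²] = 0.020661157 + 0.45454545² = 0.22727273
E[M²] = 0.25 + 0.5² = 0.5
Var(Z) = 0.22727273*0.5 - (0.45454545*0.5)²
= 0.11363636 - 0.051652893 = 0.061983471

0.061983471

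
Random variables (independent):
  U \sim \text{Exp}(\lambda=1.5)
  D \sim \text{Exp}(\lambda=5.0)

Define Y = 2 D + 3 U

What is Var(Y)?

For independent RVs: Var(aX + bY) = a²Var(X) + b²Var(Y)
Var(U) = 0.44444444
Var(D) = 0.04
Var(Y) = 3²*0.44444444 + 2²*0.04
= 9*0.44444444 + 4*0.04 = 4.16

4.16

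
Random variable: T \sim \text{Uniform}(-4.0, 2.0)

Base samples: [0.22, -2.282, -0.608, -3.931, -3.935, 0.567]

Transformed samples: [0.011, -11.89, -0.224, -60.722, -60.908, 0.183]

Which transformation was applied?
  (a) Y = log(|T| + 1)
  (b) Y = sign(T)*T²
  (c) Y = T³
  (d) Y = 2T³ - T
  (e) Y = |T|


Checking option (c) Y = T³:
  T = 0.22 -> Y = 0.011 ✓
  T = -2.282 -> Y = -11.89 ✓
  T = -0.608 -> Y = -0.224 ✓
All samples match this transformation.

(c) T³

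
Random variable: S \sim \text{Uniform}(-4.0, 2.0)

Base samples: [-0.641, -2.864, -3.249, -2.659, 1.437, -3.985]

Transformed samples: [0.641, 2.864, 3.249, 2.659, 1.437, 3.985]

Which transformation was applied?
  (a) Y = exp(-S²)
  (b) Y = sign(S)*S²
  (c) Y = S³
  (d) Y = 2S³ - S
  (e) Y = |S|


Checking option (e) Y = |S|:
  S = -0.641 -> Y = 0.641 ✓
  S = -2.864 -> Y = 2.864 ✓
  S = -3.249 -> Y = 3.249 ✓
All samples match this transformation.

(e) |S|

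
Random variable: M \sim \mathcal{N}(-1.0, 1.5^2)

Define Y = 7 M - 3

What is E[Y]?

For Y = 7M - 3:
E[Y] = 7 * E[M] - 3
E[M] = -1.0 = -1
E[Y] = 7 * (-1) - 3 = -10

-10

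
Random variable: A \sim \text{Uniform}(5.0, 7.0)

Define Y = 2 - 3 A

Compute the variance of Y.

For Y = aA + b: Var(Y) = a² * Var(A)
Var(A) = (7 - 5)^2/12 = 0.33333333
Var(Y) = (-3)² * 0.33333333 = 9 * 0.33333333 = 3

3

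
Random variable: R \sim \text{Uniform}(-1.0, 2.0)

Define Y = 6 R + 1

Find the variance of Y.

For Y = aR + b: Var(Y) = a² * Var(R)
Var(R) = (2 + 1)^2/12 = 0.75
Var(Y) = 6² * 0.75 = 36 * 0.75 = 27

27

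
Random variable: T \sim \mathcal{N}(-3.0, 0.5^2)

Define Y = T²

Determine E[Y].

Using E[X²] = Var(X) + (E[X])²:
E[T] = -3
Var(T) = 0.5^2 = 0.25
E[T²] = 0.25 + (-3)² = 0.25 + 9 = 9.25

9.25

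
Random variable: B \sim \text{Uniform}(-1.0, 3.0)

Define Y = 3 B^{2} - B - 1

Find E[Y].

E[Y] = 3*E[B²] - 1*E[B] - 1
E[B] = 1
E[B²] = Var(B) + (E[B])² = 1.3333333 + 1 = 2.3333333
E[Y] = 3*2.3333333 - 1*1 - 1 = 5

5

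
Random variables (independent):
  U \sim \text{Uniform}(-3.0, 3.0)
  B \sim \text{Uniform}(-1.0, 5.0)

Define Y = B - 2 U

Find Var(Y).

For independent RVs: Var(aX + bY) = a²Var(X) + b²Var(Y)
Var(U) = 3
Var(B) = 3
Var(Y) = (-2)²*3 + 1²*3
= 4*3 + 1*3 = 15

15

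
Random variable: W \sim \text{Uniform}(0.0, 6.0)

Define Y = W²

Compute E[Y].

E[W²] = Var(W) + (E[W])² = 3 + 9 = 12

12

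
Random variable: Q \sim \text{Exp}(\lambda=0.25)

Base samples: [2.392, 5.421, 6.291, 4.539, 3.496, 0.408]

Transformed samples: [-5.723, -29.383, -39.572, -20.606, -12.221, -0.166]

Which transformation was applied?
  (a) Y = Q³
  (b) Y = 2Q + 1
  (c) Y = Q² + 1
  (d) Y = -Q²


Checking option (d) Y = -Q²:
  Q = 2.392 -> Y = -5.723 ✓
  Q = 5.421 -> Y = -29.383 ✓
  Q = 6.291 -> Y = -39.572 ✓
All samples match this transformation.

(d) -Q²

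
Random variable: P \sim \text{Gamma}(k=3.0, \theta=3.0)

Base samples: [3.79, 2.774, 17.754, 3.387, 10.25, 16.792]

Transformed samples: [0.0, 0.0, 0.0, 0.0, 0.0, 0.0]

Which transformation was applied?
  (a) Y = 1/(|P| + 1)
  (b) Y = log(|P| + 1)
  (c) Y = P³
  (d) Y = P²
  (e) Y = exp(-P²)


Checking option (e) Y = exp(-P²):
  P = 3.79 -> Y = 0.0 ✓
  P = 2.774 -> Y = 0.0 ✓
  P = 17.754 -> Y = 0.0 ✓
All samples match this transformation.

(e) exp(-P²)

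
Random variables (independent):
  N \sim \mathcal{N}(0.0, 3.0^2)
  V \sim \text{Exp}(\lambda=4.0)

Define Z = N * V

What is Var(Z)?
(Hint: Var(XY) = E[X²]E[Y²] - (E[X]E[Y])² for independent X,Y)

Var(XY) = E[X²]E[Y²] - (E[X]E[Y])²
E[N] = 0, Var(N) = 9
E[V] = 0.25, Var(V) = 0.0625
E[N²] = 9 + 0² = 9
E[V²] = 0.0625 + 0.25² = 0.125
Var(Z) = 9*0.125 - (0*0.25)²
= 1.125 - 0 = 1.125

1.125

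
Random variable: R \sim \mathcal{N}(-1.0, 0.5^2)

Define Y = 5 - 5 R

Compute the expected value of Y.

For Y = -5R + 5:
E[Y] = -5 * E[R] + 5
E[R] = -1.0 = -1
E[Y] = -5 * (-1) + 5 = 10

10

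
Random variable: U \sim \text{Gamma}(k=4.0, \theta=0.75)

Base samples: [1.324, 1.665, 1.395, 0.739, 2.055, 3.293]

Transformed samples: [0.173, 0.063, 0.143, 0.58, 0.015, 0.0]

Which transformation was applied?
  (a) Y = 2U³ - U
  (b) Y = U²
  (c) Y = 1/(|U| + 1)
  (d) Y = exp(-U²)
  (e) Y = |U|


Checking option (d) Y = exp(-U²):
  U = 1.324 -> Y = 0.173 ✓
  U = 1.665 -> Y = 0.063 ✓
  U = 1.395 -> Y = 0.143 ✓
All samples match this transformation.

(d) exp(-U²)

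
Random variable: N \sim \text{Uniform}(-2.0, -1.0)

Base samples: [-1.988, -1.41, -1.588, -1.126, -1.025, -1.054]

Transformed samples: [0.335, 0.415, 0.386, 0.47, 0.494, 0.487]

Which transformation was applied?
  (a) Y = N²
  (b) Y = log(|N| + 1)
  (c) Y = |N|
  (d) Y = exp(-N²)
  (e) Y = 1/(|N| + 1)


Checking option (e) Y = 1/(|N| + 1):
  N = -1.988 -> Y = 0.335 ✓
  N = -1.41 -> Y = 0.415 ✓
  N = -1.588 -> Y = 0.386 ✓
All samples match this transformation.

(e) 1/(|N| + 1)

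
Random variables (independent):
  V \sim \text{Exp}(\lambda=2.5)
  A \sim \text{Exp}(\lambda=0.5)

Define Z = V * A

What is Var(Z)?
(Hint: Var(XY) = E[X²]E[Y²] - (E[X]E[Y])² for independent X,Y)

Var(XY) = E[X²]E[Y²] - (E[X]E[Y])²
E[V] = 0.4, Var(V) = 0.16
E[A] = 2, Var(A) = 4
E[V²] = 0.16 + 0.4² = 0.32
E[A²] = 4 + 2² = 8
Var(Z) = 0.32*8 - (0.4*2)²
= 2.56 - 0.64 = 1.92

1.92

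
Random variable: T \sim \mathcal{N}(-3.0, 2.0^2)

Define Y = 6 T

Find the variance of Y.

For Y = aT + b: Var(Y) = a² * Var(T)
Var(T) = 2.0^2 = 4
Var(Y) = 6² * 4 = 36 * 4 = 144

144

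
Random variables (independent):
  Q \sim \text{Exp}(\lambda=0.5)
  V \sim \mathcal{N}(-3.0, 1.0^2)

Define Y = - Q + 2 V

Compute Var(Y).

For independent RVs: Var(aX + bY) = a²Var(X) + b²Var(Y)
Var(Q) = 4
Var(V) = 1
Var(Y) = (-1)²*4 + 2²*1
= 1*4 + 4*1 = 8

8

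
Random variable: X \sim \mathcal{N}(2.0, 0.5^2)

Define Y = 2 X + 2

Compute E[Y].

For Y = 2X + 2:
E[Y] = 2 * E[X] + 2
E[X] = 2.0 = 2
E[Y] = 2 * 2 + 2 = 6

6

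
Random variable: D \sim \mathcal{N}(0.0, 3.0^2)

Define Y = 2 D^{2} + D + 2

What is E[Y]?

E[Y] = 2*E[D²] + 1*E[D] + 2
E[D] = 0
E[D²] = Var(D) + (E[D])² = 9 + 0 = 9
E[Y] = 2*9 + 1*0 + 2 = 20

20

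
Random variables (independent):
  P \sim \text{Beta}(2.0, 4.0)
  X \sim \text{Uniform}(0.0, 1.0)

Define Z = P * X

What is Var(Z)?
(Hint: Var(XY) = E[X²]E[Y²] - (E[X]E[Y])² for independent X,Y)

Var(XY) = E[X²]E[Y²] - (E[X]E[Y])²
E[P] = 0.33333333, Var(P) = 0.031746032
E[X] = 0.5, Var(X) = 0.083333333
E[P²] = 0.031746032 + 0.33333333² = 0.14285714
E[X²] = 0.083333333 + 0.5² = 0.33333333
Var(Z) = 0.14285714*0.33333333 - (0.33333333*0.5)²
= 0.047619048 - 0.027777778 = 0.01984127

0.01984127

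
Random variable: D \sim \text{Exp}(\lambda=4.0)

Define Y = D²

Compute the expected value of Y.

E[D²] = Var(D) + (E[D])² = 0.0625 + 0.0625 = 0.125

0.125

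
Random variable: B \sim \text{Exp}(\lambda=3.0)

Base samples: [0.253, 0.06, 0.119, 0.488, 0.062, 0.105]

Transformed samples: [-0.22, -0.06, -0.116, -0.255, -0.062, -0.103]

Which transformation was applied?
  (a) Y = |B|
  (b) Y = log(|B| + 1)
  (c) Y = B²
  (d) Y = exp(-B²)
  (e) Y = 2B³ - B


Checking option (e) Y = 2B³ - B:
  B = 0.253 -> Y = -0.22 ✓
  B = 0.06 -> Y = -0.06 ✓
  B = 0.119 -> Y = -0.116 ✓
All samples match this transformation.

(e) 2B³ - B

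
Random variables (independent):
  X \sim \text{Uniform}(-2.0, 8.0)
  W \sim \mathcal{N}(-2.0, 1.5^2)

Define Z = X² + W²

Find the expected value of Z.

E[Z] = E[X²] + E[W²]
E[X²] = Var(X) + E[X]² = 8.3333333 + 9 = 17.333333
E[W²] = Var(W) + E[W]² = 2.25 + 4 = 6.25
E[Z] = 17.333333 + 6.25 = 23.583333

23.583333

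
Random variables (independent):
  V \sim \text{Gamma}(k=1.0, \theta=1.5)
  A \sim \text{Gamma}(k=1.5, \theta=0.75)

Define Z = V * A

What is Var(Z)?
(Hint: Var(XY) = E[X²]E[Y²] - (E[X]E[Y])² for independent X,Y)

Var(XY) = E[X²]E[Y²] - (E[X]E[Y])²
E[V] = 1.5, Var(V) = 2.25
E[A] = 1.125, Var(A) = 0.84375
E[V²] = 2.25 + 1.5² = 4.5
E[A²] = 0.84375 + 1.125² = 2.109375
Var(Z) = 4.5*2.109375 - (1.5*1.125)²
= 9.4921875 - 2.8476562 = 6.6445312

6.6445312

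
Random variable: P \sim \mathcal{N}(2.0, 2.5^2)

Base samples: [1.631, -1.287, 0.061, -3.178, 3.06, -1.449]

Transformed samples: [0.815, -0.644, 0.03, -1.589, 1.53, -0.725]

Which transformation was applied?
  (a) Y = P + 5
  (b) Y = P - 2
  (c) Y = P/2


Checking option (c) Y = P/2:
  P = 1.631 -> Y = 0.815 ✓
  P = -1.287 -> Y = -0.644 ✓
  P = 0.061 -> Y = 0.03 ✓
All samples match this transformation.

(c) P/2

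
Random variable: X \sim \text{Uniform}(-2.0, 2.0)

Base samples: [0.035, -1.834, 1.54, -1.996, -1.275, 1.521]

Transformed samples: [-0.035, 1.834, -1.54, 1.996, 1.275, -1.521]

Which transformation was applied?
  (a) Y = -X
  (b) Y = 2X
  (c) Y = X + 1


Checking option (a) Y = -X:
  X = 0.035 -> Y = -0.035 ✓
  X = -1.834 -> Y = 1.834 ✓
  X = 1.54 -> Y = -1.54 ✓
All samples match this transformation.

(a) -X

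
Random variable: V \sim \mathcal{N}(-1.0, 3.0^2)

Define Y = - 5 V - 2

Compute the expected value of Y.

For Y = -5V - 2:
E[Y] = -5 * E[V] - 2
E[V] = -1.0 = -1
E[Y] = -5 * (-1) - 2 = 3

3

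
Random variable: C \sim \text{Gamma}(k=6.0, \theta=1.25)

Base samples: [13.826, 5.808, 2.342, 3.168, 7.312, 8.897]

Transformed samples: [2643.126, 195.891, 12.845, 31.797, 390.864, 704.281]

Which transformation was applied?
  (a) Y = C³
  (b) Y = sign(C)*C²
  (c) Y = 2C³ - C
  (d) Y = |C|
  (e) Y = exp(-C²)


Checking option (a) Y = C³:
  C = 13.826 -> Y = 2643.126 ✓
  C = 5.808 -> Y = 195.891 ✓
  C = 2.342 -> Y = 12.845 ✓
All samples match this transformation.

(a) C³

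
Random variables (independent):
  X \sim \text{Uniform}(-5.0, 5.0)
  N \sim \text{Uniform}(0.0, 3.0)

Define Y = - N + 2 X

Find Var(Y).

For independent RVs: Var(aX + bY) = a²Var(X) + b²Var(Y)
Var(X) = 8.3333333
Var(N) = 0.75
Var(Y) = 2²*8.3333333 + (-1)²*0.75
= 4*8.3333333 + 1*0.75 = 34.083333

34.083333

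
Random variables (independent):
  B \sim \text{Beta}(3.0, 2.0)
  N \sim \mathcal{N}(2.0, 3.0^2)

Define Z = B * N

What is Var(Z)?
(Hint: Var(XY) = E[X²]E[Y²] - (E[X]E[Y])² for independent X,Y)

Var(XY) = E[X²]E[Y²] - (E[X]E[Y])²
E[B] = 0.6, Var(B) = 0.04
E[N] = 2, Var(N) = 9
E[B²] = 0.04 + 0.6² = 0.4
E[N²] = 9 + 2² = 13
Var(Z) = 0.4*13 - (0.6*2)²
= 5.2 - 1.44 = 3.76

3.76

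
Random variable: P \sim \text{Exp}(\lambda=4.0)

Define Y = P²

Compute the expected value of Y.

Using E[X²] = Var(X) + (E[X])²:
E[P] = 0.25
Var(P) = 1/4.0^2 = 0.0625
E[P²] = 0.0625 + 0.25² = 0.0625 + 0.0625 = 0.125

0.125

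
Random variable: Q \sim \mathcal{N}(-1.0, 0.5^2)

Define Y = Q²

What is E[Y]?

Using E[X²] = Var(X) + (E[X])²:
E[Q] = -1
Var(Q) = 0.5^2 = 0.25
E[Q²] = 0.25 + (-1)² = 0.25 + 1 = 1.25

1.25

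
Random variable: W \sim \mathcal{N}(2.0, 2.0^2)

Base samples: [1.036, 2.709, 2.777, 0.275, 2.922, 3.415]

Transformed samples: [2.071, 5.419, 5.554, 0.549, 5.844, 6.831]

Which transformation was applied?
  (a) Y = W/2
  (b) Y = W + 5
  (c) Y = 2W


Checking option (c) Y = 2W:
  W = 1.036 -> Y = 2.071 ✓
  W = 2.709 -> Y = 5.419 ✓
  W = 2.777 -> Y = 5.554 ✓
All samples match this transformation.

(c) 2W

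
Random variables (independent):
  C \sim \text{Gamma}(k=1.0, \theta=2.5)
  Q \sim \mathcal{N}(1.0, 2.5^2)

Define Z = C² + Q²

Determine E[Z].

E[Z] = E[C²] + E[Q²]
E[C²] = Var(C) + E[C]² = 6.25 + 6.25 = 12.5
E[Q²] = Var(Q) + E[Q]² = 6.25 + 1 = 7.25
E[Z] = 12.5 + 7.25 = 19.75

19.75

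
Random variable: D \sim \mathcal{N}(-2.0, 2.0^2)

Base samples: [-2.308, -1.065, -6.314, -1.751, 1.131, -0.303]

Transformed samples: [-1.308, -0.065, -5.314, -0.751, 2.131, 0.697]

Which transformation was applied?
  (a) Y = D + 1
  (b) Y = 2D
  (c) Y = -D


Checking option (a) Y = D + 1:
  D = -2.308 -> Y = -1.308 ✓
  D = -1.065 -> Y = -0.065 ✓
  D = -6.314 -> Y = -5.314 ✓
All samples match this transformation.

(a) D + 1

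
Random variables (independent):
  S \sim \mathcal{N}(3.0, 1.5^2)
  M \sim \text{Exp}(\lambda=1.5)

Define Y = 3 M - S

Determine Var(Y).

For independent RVs: Var(aX + bY) = a²Var(X) + b²Var(Y)
Var(S) = 2.25
Var(M) = 0.44444444
Var(Y) = (-1)²*2.25 + 3²*0.44444444
= 1*2.25 + 9*0.44444444 = 6.25

6.25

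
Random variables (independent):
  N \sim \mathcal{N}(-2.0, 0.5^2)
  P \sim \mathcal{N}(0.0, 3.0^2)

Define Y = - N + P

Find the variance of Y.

For independent RVs: Var(aX + bY) = a²Var(X) + b²Var(Y)
Var(N) = 0.25
Var(P) = 9
Var(Y) = (-1)²*0.25 + 1²*9
= 1*0.25 + 1*9 = 9.25

9.25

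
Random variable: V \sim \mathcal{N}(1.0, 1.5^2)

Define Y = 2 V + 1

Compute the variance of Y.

For Y = aV + b: Var(Y) = a² * Var(V)
Var(V) = 1.5^2 = 2.25
Var(Y) = 2² * 2.25 = 4 * 2.25 = 9

9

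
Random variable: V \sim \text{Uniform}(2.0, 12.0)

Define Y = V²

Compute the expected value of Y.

E[V²] = Var(V) + (E[V])² = 8.3333333 + 49 = 57.333333

57.333333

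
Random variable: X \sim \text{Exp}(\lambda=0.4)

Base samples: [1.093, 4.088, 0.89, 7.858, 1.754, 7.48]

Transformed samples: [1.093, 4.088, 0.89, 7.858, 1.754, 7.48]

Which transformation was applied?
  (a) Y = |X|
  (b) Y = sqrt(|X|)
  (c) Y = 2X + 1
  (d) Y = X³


Checking option (a) Y = |X|:
  X = 1.093 -> Y = 1.093 ✓
  X = 4.088 -> Y = 4.088 ✓
  X = 0.89 -> Y = 0.89 ✓
All samples match this transformation.

(a) |X|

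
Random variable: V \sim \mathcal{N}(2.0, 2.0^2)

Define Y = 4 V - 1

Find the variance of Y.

For Y = aV + b: Var(Y) = a² * Var(V)
Var(V) = 2.0^2 = 4
Var(Y) = 4² * 4 = 16 * 4 = 64

64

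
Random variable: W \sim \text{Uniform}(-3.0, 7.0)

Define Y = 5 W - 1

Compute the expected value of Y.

For Y = 5W - 1:
E[Y] = 5 * E[W] - 1
E[W] = (-3 + 7)/2 = 2
E[Y] = 5 * 2 - 1 = 9

9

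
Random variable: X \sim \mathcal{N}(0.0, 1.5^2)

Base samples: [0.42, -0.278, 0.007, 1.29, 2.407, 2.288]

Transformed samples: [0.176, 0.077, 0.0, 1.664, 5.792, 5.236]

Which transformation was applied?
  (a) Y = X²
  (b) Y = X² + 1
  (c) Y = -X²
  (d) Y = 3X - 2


Checking option (a) Y = X²:
  X = 0.42 -> Y = 0.176 ✓
  X = -0.278 -> Y = 0.077 ✓
  X = 0.007 -> Y = 0.0 ✓
All samples match this transformation.

(a) X²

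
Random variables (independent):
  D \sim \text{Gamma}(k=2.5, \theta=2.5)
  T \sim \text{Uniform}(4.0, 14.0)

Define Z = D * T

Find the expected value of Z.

For independent RVs: E[XY] = E[X]*E[Y]
E[D] = 6.25
E[T] = 9
E[Z] = 6.25 * 9 = 56.25

56.25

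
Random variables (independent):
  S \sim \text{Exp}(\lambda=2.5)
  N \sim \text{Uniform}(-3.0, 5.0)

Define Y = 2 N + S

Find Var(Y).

For independent RVs: Var(aX + bY) = a²Var(X) + b²Var(Y)
Var(S) = 0.16
Var(N) = 5.3333333
Var(Y) = 1²*0.16 + 2²*5.3333333
= 1*0.16 + 4*5.3333333 = 21.493333

21.493333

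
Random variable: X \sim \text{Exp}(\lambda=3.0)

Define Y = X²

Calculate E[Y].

Using E[X²] = Var(X) + (E[X])²:
E[X] = 0.33333333
Var(X) = 1/3.0^2 = 0.11111111
E[X²] = 0.11111111 + 0.33333333² = 0.11111111 + 0.11111111 = 0.22222222

0.22222222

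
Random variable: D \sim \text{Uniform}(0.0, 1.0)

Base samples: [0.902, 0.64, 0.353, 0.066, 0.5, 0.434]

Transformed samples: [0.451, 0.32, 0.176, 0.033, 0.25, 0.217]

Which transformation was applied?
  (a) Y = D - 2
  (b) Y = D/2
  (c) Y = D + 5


Checking option (b) Y = D/2:
  D = 0.902 -> Y = 0.451 ✓
  D = 0.64 -> Y = 0.32 ✓
  D = 0.353 -> Y = 0.176 ✓
All samples match this transformation.

(b) D/2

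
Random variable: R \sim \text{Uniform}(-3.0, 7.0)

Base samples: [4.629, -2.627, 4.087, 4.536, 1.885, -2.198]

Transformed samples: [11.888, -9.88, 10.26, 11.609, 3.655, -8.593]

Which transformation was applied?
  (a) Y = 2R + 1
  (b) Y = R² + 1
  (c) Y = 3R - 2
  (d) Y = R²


Checking option (c) Y = 3R - 2:
  R = 4.629 -> Y = 11.888 ✓
  R = -2.627 -> Y = -9.88 ✓
  R = 4.087 -> Y = 10.26 ✓
All samples match this transformation.

(c) 3R - 2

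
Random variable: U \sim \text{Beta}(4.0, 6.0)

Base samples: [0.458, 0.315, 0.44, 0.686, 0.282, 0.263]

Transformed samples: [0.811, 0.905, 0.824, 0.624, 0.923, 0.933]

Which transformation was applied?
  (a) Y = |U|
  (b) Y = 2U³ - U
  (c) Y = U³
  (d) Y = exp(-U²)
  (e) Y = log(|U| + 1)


Checking option (d) Y = exp(-U²):
  U = 0.458 -> Y = 0.811 ✓
  U = 0.315 -> Y = 0.905 ✓
  U = 0.44 -> Y = 0.824 ✓
All samples match this transformation.

(d) exp(-U²)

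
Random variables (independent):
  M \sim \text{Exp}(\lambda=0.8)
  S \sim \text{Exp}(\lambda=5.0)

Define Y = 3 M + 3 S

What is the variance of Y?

For independent RVs: Var(aX + bY) = a²Var(X) + b²Var(Y)
Var(M) = 1.5625
Var(S) = 0.04
Var(Y) = 3²*1.5625 + 3²*0.04
= 9*1.5625 + 9*0.04 = 14.4225

14.4225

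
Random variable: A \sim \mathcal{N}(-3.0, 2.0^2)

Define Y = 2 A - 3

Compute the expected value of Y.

For Y = 2A - 3:
E[Y] = 2 * E[A] - 3
E[A] = -3.0 = -3
E[Y] = 2 * (-3) - 3 = -9

-9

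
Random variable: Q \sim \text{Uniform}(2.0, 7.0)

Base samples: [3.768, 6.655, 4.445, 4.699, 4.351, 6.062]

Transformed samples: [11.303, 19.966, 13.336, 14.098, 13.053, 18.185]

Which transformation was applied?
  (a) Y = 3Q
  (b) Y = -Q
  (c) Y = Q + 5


Checking option (a) Y = 3Q:
  Q = 3.768 -> Y = 11.303 ✓
  Q = 6.655 -> Y = 19.966 ✓
  Q = 4.445 -> Y = 13.336 ✓
All samples match this transformation.

(a) 3Q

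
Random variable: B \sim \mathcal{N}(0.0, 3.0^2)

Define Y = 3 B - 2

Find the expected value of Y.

For Y = 3B - 2:
E[Y] = 3 * E[B] - 2
E[B] = 0.0 = 0
E[Y] = 3 * 0 - 2 = -2

-2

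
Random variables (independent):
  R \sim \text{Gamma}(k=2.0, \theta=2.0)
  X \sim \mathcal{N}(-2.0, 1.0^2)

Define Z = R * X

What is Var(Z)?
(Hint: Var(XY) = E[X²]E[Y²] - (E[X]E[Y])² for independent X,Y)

Var(XY) = E[X²]E[Y²] - (E[X]E[Y])²
E[R] = 4, Var(R) = 8
E[X] = -2, Var(X) = 1
E[R²] = 8 + 4² = 24
E[X²] = 1 + (-2)² = 5
Var(Z) = 24*5 - (4*(-2))²
= 120 - 64 = 56

56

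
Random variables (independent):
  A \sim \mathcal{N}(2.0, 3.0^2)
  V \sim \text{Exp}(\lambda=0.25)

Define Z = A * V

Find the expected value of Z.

For independent RVs: E[XY] = E[X]*E[Y]
E[A] = 2
E[V] = 4
E[Z] = 2 * 4 = 8

8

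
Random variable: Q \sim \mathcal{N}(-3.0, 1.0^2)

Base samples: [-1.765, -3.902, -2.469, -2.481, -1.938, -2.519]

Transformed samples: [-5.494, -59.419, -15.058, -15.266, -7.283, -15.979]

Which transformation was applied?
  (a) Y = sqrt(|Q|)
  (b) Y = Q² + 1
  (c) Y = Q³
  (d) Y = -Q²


Checking option (c) Y = Q³:
  Q = -1.765 -> Y = -5.494 ✓
  Q = -3.902 -> Y = -59.419 ✓
  Q = -2.469 -> Y = -15.058 ✓
All samples match this transformation.

(c) Q³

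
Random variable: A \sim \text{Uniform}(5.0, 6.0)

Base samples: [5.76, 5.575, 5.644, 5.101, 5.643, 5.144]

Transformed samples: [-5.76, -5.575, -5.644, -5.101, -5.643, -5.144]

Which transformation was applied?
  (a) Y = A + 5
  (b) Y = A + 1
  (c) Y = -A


Checking option (c) Y = -A:
  A = 5.76 -> Y = -5.76 ✓
  A = 5.575 -> Y = -5.575 ✓
  A = 5.644 -> Y = -5.644 ✓
All samples match this transformation.

(c) -A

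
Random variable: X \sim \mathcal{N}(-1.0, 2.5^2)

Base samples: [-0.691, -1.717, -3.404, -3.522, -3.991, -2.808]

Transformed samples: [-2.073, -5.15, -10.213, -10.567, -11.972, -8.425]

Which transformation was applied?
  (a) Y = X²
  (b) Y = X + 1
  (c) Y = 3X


Checking option (c) Y = 3X:
  X = -0.691 -> Y = -2.073 ✓
  X = -1.717 -> Y = -5.15 ✓
  X = -3.404 -> Y = -10.213 ✓
All samples match this transformation.

(c) 3X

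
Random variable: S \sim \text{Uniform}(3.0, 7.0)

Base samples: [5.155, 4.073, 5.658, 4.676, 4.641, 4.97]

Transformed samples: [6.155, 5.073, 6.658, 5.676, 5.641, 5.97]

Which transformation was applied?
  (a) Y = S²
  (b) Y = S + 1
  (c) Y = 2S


Checking option (b) Y = S + 1:
  S = 5.155 -> Y = 6.155 ✓
  S = 4.073 -> Y = 5.073 ✓
  S = 5.658 -> Y = 6.658 ✓
All samples match this transformation.

(b) S + 1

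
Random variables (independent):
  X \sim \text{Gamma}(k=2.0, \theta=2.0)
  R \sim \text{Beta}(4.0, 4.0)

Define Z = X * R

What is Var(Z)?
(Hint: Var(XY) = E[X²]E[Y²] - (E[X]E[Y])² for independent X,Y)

Var(XY) = E[X²]E[Y²] - (E[X]E[Y])²
E[X] = 4, Var(X) = 8
E[R] = 0.5, Var(R) = 0.027777778
E[X²] = 8 + 4² = 24
E[R²] = 0.027777778 + 0.5² = 0.27777778
Var(Z) = 24*0.27777778 - (4*0.5)²
= 6.6666667 - 4 = 2.6666667

2.6666667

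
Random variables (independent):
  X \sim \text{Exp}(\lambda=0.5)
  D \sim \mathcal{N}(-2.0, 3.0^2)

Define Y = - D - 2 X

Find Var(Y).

For independent RVs: Var(aX + bY) = a²Var(X) + b²Var(Y)
Var(X) = 4
Var(D) = 9
Var(Y) = (-2)²*4 + (-1)²*9
= 4*4 + 1*9 = 25

25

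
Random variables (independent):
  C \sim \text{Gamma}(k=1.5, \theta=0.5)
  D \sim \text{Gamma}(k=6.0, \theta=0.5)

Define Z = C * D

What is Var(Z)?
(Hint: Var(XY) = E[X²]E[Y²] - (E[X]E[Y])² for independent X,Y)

Var(XY) = E[X²]E[Y²] - (E[X]E[Y])²
E[C] = 0.75, Var(C) = 0.375
E[D] = 3, Var(D) = 1.5
E[C²] = 0.375 + 0.75² = 0.9375
E[D²] = 1.5 + 3² = 10.5
Var(Z) = 0.9375*10.5 - (0.75*3)²
= 9.84375 - 5.0625 = 4.78125

4.78125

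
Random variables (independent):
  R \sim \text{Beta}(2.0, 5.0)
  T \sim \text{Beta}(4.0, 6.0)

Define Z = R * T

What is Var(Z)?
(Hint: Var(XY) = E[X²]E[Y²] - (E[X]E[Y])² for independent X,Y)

Var(XY) = E[X²]E[Y²] - (E[X]E[Y])²
E[R] = 0.28571429, Var(R) = 0.025510204
E[T] = 0.4, Var(T) = 0.021818182
E[R²] = 0.025510204 + 0.28571429² = 0.10714286
E[T²] = 0.021818182 + 0.4² = 0.18181818
Var(Z) = 0.10714286*0.18181818 - (0.28571429*0.4)²
= 0.019480519 - 0.013061224 = 0.006419295

0.006419295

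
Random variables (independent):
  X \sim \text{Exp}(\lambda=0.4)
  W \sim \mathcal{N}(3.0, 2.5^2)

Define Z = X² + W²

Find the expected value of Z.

E[Z] = E[X²] + E[W²]
E[X²] = Var(X) + E[X]² = 6.25 + 6.25 = 12.5
E[W²] = Var(W) + E[W]² = 6.25 + 9 = 15.25
E[Z] = 12.5 + 15.25 = 27.75

27.75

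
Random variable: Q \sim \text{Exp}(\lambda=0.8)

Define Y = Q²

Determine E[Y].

Using E[X²] = Var(X) + (E[X])²:
E[Q] = 1.25
Var(Q) = 1/0.8^2 = 1.5625
E[Q²] = 1.5625 + 1.25² = 1.5625 + 1.5625 = 3.125

3.125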